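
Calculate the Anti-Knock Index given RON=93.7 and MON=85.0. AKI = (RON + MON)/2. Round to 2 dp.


AKI = (RON + MON) / 2
AKI = (93.7 + 85.0) / 2
AKI = 178.7 / 2 = 89.35


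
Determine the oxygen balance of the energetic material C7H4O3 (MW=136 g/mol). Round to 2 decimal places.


OB = -1600 * (2C + H/2 - O) / MW
Inner = 2*7 + 4/2 - 3 = 13.00
OB = -1600 * 13.00 / 136 = -152.94%


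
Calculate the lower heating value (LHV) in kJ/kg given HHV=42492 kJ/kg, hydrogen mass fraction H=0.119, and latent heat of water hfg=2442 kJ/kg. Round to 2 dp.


LHV = HHV - hfg * 9 * H
Water correction = 2442 * 9 * 0.119 = 2615.382 kJ/kg
LHV = 42492 - 2615.382 = 39876.62 kJ/kg


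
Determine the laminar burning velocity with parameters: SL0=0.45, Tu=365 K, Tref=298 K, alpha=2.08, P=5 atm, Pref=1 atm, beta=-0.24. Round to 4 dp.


SL = SL0 * (Tu/Tref)^alpha * (P/Pref)^beta
T ratio = 365/298 = 1.22483221
(T ratio)^alpha = 1.22483221^2.08 = 1.524752
(P/Pref)^beta = 5^(-0.24) = 0.679590
SL = 0.45 * 1.524752 * 0.679590 = 0.4663 m/s


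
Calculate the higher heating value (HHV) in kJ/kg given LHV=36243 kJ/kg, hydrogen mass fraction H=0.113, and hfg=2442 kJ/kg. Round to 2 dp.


HHV = LHV + hfg * 9 * H
Water addition = 2442 * 9 * 0.113 = 2483.514 kJ/kg
HHV = 36243 + 2483.514 = 38726.51 kJ/kg


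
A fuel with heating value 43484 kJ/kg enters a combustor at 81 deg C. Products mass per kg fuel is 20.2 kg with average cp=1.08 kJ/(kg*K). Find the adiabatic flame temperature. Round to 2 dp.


T_ad = T_in + Hc / (m_p * cp)
Denominator = 20.2 * 1.08 = 21.8160
Temperature rise = 43484 / 21.8160 = 1993.22 K
T_ad = 81 + 1993.22 = 2074.22 deg C


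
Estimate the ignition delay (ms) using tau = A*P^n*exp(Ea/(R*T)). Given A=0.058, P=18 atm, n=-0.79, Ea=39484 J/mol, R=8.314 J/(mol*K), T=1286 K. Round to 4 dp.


tau = A * P^n * exp(Ea/(R*T))
P^n = 18^(-0.79) = 0.10193767
Ea/(R*T) = 39484/(8.314*1286) = 3.692922
exp(Ea/(R*T)) = 40.162036
tau = 0.058 * 0.10193767 * 40.162036 = 0.2375 ms


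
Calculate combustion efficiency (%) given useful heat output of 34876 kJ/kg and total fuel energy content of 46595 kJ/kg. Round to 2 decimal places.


Efficiency = (Q_useful / Q_fuel) * 100
Efficiency = (34876 / 46595) * 100
Efficiency = 0.7485 * 100 = 74.85%


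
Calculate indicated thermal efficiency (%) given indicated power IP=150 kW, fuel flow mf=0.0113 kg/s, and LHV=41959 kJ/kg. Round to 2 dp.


eta_ith = (IP / (mf * LHV)) * 100
Denominator = 0.0113 * 41959 = 474.1367 kW
eta_ith = (150 / 474.1367) * 100 = 31.64%


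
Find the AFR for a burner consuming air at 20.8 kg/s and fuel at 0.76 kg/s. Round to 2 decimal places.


AFR = m_air / m_fuel
AFR = 20.8 / 0.76 = 27.37


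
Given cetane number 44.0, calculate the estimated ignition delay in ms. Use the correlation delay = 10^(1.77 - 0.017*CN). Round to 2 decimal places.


delay = 10^(1.77 - 0.017*CN)
Exponent = 1.77 - 0.017*44.0 = 1.0220
delay = 10^1.0220 = 10.52 ms


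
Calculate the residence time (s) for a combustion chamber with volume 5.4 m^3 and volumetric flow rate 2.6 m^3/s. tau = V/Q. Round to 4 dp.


tau = V / Q_flow
tau = 5.4 / 2.6 = 2.0769 s


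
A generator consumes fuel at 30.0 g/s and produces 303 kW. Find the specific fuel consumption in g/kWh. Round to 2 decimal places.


SFC = (mf / BP) * 3600
Rate = 30.0 / 303 = 0.099010 g/(s*kW)
SFC = 0.099010 * 3600 = 356.44 g/kWh


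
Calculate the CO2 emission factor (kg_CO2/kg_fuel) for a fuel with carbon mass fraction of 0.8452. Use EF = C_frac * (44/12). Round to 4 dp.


EF = C_frac * (M_CO2 / M_C)
EF = 0.8452 * (44/12)
EF = 0.8452 * 3.666667 = 3.0991 kg_CO2/kg_fuel


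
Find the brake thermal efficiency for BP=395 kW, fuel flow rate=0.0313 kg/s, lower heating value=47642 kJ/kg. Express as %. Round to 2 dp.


eta_BTE = (BP / (mf * LHV)) * 100
Denominator = 0.0313 * 47642 = 1491.1946 kW
eta_BTE = (395 / 1491.1946) * 100 = 26.49%


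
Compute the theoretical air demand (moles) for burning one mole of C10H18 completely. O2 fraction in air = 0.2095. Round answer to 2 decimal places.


Balanced combustion: C10H18 + 14.5 O2 -> 10 CO2 + 9 H2O
O2 needed = C + H/4 = 10 + 18/4 = 14.50 moles
Air moles = O2 / 0.2095 = 14.50 / 0.2095 = 69.21 moles air


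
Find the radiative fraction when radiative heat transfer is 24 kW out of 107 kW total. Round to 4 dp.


f_rad = Q_rad / Q_total
f_rad = 24 / 107 = 0.2243


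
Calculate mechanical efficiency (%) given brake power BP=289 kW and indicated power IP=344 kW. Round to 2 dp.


eta_mech = (BP / IP) * 100
Ratio = 289 / 344 = 0.8401
eta_mech = 0.8401 * 100 = 84.01%


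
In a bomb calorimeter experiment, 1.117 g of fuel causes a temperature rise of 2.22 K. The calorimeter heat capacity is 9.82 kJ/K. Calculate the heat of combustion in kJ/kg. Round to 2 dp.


Hc = C_cal * delta_T / m_fuel
Q_released = 9.82 * 2.22 = 21.8004 kJ
m_fuel = 1.117 g = 1.117/1000 kg = 0.001117 kg
Hc = 21.8004 / 0.001117 = 19516.92 kJ/kg


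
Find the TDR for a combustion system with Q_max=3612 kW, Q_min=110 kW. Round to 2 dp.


TDR = Q_max / Q_min
TDR = 3612 / 110 = 32.84


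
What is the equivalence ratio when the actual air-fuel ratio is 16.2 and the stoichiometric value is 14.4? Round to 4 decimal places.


phi = AFR_stoich / AFR_actual
phi = 14.4 / 16.2 = 0.8889


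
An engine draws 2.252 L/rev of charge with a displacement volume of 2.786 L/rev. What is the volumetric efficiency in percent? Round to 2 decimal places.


eta_v = (V_actual / V_disp) * 100
Ratio = 2.252 / 2.786 = 0.8083
eta_v = 0.8083 * 100 = 80.83%


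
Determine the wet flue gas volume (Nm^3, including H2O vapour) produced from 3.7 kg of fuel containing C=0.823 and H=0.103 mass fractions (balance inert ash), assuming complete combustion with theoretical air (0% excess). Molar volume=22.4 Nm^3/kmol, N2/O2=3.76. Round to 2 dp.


Per kg fuel: CO2 = (C/12 kmol)*22.4 = (0.823/12)*22.4 = 1.53627 Nm^3
Per kg fuel: H2O = (H/2 kmol)*22.4 = (0.103/2)*22.4 = 1.15360 Nm^3
O2 needed per kg fuel = C/12 + H/4 = 0.823/12 + 0.103/4 = 0.09433333 kmol
Per kg fuel: N2 = O2*3.76*22.4 = 0.09433333*3.76*22.4 = 7.94513 Nm^3
Total per kg = 1.53627 + 1.15360 + 7.94513 = 10.63500 Nm^3
Total = 10.63500 * 3.7 = 39.35 Nm^3


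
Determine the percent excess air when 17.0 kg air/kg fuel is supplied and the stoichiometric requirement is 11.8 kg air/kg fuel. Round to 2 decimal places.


Excess air = actual - stoichiometric = 17.0 - 11.8 = 5.20 kg/kg fuel
Excess air % = (excess / stoich) * 100 = (5.20 / 11.8) * 100 = 44.07%


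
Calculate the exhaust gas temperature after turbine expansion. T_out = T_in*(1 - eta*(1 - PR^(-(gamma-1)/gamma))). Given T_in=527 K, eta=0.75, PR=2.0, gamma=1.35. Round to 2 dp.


T_out = T_in * (1 - eta * (1 - PR^(-(gamma-1)/gamma)))
Exponent = -(1.35-1)/1.35 = -0.25925926
PR^exp = 2.0^(-0.25925926) = 0.83551680
Factor = 1 - 0.75*(1 - 0.83551680) = 0.87663760
T_out = 527 * 0.87663760 = 461.99 K


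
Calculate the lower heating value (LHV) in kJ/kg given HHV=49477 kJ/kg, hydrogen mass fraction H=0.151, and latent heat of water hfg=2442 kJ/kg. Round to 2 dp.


LHV = HHV - hfg * 9 * H
Water correction = 2442 * 9 * 0.151 = 3318.678 kJ/kg
LHV = 49477 - 3318.678 = 46158.32 kJ/kg


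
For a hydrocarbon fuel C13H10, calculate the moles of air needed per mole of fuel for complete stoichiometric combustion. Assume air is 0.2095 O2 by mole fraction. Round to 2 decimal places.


Balanced combustion: C13H10 + 15.5 O2 -> 13 CO2 + 5 H2O
O2 needed = C + H/4 = 13 + 10/4 = 15.50 moles
Air moles = O2 / 0.2095 = 15.50 / 0.2095 = 73.99 moles air


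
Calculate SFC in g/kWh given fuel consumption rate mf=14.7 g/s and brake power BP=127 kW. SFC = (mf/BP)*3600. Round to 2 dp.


SFC = (mf / BP) * 3600
Rate = 14.7 / 127 = 0.115748 g/(s*kW)
SFC = 0.115748 * 3600 = 416.69 g/kWh


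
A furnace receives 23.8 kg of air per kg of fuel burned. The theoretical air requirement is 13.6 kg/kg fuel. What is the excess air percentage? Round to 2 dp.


Excess air = actual - stoichiometric = 23.8 - 13.6 = 10.20 kg/kg fuel
Excess air % = (excess / stoich) * 100 = (10.20 / 13.6) * 100 = 75.00%


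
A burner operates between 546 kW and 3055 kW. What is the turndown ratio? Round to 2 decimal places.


TDR = Q_max / Q_min
TDR = 3055 / 546 = 5.60


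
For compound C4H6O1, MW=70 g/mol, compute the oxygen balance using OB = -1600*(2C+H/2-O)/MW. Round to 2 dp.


OB = -1600 * (2C + H/2 - O) / MW
Inner = 2*4 + 6/2 - 1 = 10.00
OB = -1600 * 10.00 / 70 = -228.57%


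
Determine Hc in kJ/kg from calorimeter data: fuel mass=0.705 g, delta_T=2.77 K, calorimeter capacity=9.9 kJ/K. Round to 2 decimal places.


Hc = C_cal * delta_T / m_fuel
Q_released = 9.9 * 2.77 = 27.4230 kJ
m_fuel = 0.705 g = 0.705/1000 kg = 0.000705 kg
Hc = 27.4230 / 0.000705 = 38897.87 kJ/kg


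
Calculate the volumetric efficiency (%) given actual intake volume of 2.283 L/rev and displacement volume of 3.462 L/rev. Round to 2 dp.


eta_v = (V_actual / V_disp) * 100
Ratio = 2.283 / 3.462 = 0.6594
eta_v = 0.6594 * 100 = 65.94%


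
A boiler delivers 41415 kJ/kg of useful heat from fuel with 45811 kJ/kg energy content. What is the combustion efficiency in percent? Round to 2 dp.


Efficiency = (Q_useful / Q_fuel) * 100
Efficiency = (41415 / 45811) * 100
Efficiency = 0.9040 * 100 = 90.40%


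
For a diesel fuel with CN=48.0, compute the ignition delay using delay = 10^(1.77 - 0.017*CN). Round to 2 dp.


delay = 10^(1.77 - 0.017*CN)
Exponent = 1.77 - 0.017*48.0 = 0.9540
delay = 10^0.9540 = 8.99 ms


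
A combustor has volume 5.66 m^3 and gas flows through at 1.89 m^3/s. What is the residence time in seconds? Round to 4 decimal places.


tau = V / Q_flow
tau = 5.66 / 1.89 = 2.9947 s


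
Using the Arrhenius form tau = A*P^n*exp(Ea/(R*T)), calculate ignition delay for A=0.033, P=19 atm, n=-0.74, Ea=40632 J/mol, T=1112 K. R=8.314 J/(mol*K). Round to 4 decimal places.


tau = A * P^n * exp(Ea/(R*T))
P^n = 19^(-0.74) = 0.11316766
Ea/(R*T) = 40632/(8.314*1112) = 4.394944
exp(Ea/(R*T)) = 81.040131
tau = 0.033 * 0.11316766 * 81.040131 = 0.3026 ms


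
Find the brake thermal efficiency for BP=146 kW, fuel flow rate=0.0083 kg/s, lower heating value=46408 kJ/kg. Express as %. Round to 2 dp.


eta_BTE = (BP / (mf * LHV)) * 100
Denominator = 0.0083 * 46408 = 385.1864 kW
eta_BTE = (146 / 385.1864) * 100 = 37.90%


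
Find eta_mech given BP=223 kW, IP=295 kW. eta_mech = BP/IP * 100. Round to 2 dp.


eta_mech = (BP / IP) * 100
Ratio = 223 / 295 = 0.7559
eta_mech = 0.7559 * 100 = 75.59%


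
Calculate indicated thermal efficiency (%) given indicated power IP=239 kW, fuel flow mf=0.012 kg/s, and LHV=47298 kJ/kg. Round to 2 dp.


eta_ith = (IP / (mf * LHV)) * 100
Denominator = 0.012 * 47298 = 567.5760 kW
eta_ith = (239 / 567.5760) * 100 = 42.11%


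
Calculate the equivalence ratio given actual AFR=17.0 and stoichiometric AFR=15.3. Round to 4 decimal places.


phi = AFR_stoich / AFR_actual
phi = 15.3 / 17.0 = 0.9000


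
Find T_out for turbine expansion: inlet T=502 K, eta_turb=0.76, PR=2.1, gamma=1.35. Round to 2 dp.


T_out = T_in * (1 - eta * (1 - PR^(-(gamma-1)/gamma)))
Exponent = -(1.35-1)/1.35 = -0.25925926
PR^exp = 2.1^(-0.25925926) = 0.82501466
Factor = 1 - 0.76*(1 - 0.82501466) = 0.86701114
T_out = 502 * 0.86701114 = 435.24 K


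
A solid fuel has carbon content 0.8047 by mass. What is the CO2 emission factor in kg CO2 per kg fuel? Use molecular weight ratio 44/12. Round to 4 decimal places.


EF = C_frac * (M_CO2 / M_C)
EF = 0.8047 * (44/12)
EF = 0.8047 * 3.666667 = 2.9506 kg_CO2/kg_fuel


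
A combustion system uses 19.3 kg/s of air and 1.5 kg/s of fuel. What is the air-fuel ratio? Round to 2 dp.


AFR = m_air / m_fuel
AFR = 19.3 / 1.5 = 12.87


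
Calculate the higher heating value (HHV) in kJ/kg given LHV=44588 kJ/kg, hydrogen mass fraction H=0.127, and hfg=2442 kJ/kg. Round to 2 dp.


HHV = LHV + hfg * 9 * H
Water addition = 2442 * 9 * 0.127 = 2791.206 kJ/kg
HHV = 44588 + 2791.206 = 47379.21 kJ/kg


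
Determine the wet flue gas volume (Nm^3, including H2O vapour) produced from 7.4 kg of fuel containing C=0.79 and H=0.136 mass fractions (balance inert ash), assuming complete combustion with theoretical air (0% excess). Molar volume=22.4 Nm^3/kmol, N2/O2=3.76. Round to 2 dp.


Per kg fuel: CO2 = (C/12 kmol)*22.4 = (0.79/12)*22.4 = 1.47467 Nm^3
Per kg fuel: H2O = (H/2 kmol)*22.4 = (0.136/2)*22.4 = 1.52320 Nm^3
O2 needed per kg fuel = C/12 + H/4 = 0.79/12 + 0.136/4 = 0.09983333 kmol
Per kg fuel: N2 = O2*3.76*22.4 = 0.09983333*3.76*22.4 = 8.40836 Nm^3
Total per kg = 1.47467 + 1.52320 + 8.40836 = 11.40623 Nm^3
Total = 11.40623 * 7.4 = 84.41 Nm^3


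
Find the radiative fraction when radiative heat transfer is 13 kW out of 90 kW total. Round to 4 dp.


f_rad = Q_rad / Q_total
f_rad = 13 / 90 = 0.1444


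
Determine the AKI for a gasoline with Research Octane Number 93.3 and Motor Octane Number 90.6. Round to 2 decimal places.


AKI = (RON + MON) / 2
AKI = (93.3 + 90.6) / 2
AKI = 183.9 / 2 = 91.95


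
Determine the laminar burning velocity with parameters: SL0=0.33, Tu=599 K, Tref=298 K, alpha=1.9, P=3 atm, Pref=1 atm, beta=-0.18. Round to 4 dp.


SL = SL0 * (Tu/Tref)^alpha * (P/Pref)^beta
T ratio = 599/298 = 2.01006711
(T ratio)^alpha = 2.01006711^1.9 = 3.767906
(P/Pref)^beta = 3^(-0.18) = 0.820575
SL = 0.33 * 3.767906 * 0.820575 = 1.0203 m/s


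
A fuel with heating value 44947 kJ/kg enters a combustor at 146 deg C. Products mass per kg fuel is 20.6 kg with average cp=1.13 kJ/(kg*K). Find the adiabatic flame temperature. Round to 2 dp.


T_ad = T_in + Hc / (m_p * cp)
Denominator = 20.6 * 1.13 = 23.2780
Temperature rise = 44947 / 23.2780 = 1930.88 K
T_ad = 146 + 1930.88 = 2076.88 deg C


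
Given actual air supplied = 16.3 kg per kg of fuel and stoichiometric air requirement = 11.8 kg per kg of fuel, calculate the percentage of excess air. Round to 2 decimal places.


Excess air = actual - stoichiometric = 16.3 - 11.8 = 4.50 kg/kg fuel
Excess air % = (excess / stoich) * 100 = (4.50 / 11.8) * 100 = 38.14%


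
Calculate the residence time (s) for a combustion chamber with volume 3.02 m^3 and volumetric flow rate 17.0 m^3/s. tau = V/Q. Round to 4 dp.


tau = V / Q_flow
tau = 3.02 / 17.0 = 0.1776 s


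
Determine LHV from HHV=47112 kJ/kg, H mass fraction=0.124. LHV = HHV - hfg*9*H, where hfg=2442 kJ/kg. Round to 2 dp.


LHV = HHV - hfg * 9 * H
Water correction = 2442 * 9 * 0.124 = 2725.272 kJ/kg
LHV = 47112 - 2725.272 = 44386.73 kJ/kg


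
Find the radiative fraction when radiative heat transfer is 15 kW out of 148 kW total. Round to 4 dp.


f_rad = Q_rad / Q_total
f_rad = 15 / 148 = 0.1014


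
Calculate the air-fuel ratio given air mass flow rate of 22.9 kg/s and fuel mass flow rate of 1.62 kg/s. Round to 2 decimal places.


AFR = m_air / m_fuel
AFR = 22.9 / 1.62 = 14.14


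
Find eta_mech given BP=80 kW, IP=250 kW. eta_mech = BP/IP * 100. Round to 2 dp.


eta_mech = (BP / IP) * 100
Ratio = 80 / 250 = 0.3200
eta_mech = 0.3200 * 100 = 32.00%


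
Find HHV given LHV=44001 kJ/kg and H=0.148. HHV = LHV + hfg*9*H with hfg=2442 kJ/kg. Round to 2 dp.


HHV = LHV + hfg * 9 * H
Water addition = 2442 * 9 * 0.148 = 3252.744 kJ/kg
HHV = 44001 + 3252.744 = 47253.74 kJ/kg


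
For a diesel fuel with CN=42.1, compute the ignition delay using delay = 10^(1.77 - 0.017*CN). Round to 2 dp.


delay = 10^(1.77 - 0.017*CN)
Exponent = 1.77 - 0.017*42.1 = 1.0543
delay = 10^1.0543 = 11.33 ms


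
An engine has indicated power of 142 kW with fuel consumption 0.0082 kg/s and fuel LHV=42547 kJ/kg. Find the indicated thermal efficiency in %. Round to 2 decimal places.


eta_ith = (IP / (mf * LHV)) * 100
Denominator = 0.0082 * 42547 = 348.8854 kW
eta_ith = (142 / 348.8854) * 100 = 40.70%


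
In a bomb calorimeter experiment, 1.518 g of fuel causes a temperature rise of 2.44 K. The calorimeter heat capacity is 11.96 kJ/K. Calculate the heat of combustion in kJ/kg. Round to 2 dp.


Hc = C_cal * delta_T / m_fuel
Q_released = 11.96 * 2.44 = 29.1824 kJ
m_fuel = 1.518 g = 1.518/1000 kg = 0.001518 kg
Hc = 29.1824 / 0.001518 = 19224.24 kJ/kg


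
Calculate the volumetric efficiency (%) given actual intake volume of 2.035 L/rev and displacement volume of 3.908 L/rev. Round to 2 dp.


eta_v = (V_actual / V_disp) * 100
Ratio = 2.035 / 3.908 = 0.5207
eta_v = 0.5207 * 100 = 52.07%


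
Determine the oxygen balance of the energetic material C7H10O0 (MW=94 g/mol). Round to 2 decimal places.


OB = -1600 * (2C + H/2 - O) / MW
Inner = 2*7 + 10/2 - 0 = 19.00
OB = -1600 * 19.00 / 94 = -323.40%


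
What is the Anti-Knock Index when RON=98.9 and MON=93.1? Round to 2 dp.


AKI = (RON + MON) / 2
AKI = (98.9 + 93.1) / 2
AKI = 192.0 / 2 = 96.00


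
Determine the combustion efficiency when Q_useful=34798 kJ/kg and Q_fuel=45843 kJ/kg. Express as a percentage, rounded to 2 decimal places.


Efficiency = (Q_useful / Q_fuel) * 100
Efficiency = (34798 / 45843) * 100
Efficiency = 0.7591 * 100 = 75.91%


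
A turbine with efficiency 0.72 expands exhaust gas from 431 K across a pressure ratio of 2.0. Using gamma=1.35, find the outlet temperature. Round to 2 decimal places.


T_out = T_in * (1 - eta * (1 - PR^(-(gamma-1)/gamma)))
Exponent = -(1.35-1)/1.35 = -0.25925926
PR^exp = 2.0^(-0.25925926) = 0.83551680
Factor = 1 - 0.72*(1 - 0.83551680) = 0.88157210
T_out = 431 * 0.88157210 = 379.96 K


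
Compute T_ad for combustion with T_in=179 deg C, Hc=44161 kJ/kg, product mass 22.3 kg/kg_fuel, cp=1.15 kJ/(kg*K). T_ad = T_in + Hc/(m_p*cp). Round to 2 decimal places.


T_ad = T_in + Hc / (m_p * cp)
Denominator = 22.3 * 1.15 = 25.6450
Temperature rise = 44161 / 25.6450 = 1722.01 K
T_ad = 179 + 1722.01 = 1901.01 deg C


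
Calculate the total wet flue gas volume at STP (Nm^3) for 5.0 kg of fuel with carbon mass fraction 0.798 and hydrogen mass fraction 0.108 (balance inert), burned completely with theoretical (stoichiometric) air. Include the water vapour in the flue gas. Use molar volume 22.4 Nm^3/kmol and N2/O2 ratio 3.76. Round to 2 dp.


Per kg fuel: CO2 = (C/12 kmol)*22.4 = (0.798/12)*22.4 = 1.48960 Nm^3
Per kg fuel: H2O = (H/2 kmol)*22.4 = (0.108/2)*22.4 = 1.20960 Nm^3
O2 needed per kg fuel = C/12 + H/4 = 0.798/12 + 0.108/4 = 0.09350000 kmol
Per kg fuel: N2 = O2*3.76*22.4 = 0.09350000*3.76*22.4 = 7.87494 Nm^3
Total per kg = 1.48960 + 1.20960 + 7.87494 = 10.57414 Nm^3
Total = 10.57414 * 5.0 = 52.87 Nm^3


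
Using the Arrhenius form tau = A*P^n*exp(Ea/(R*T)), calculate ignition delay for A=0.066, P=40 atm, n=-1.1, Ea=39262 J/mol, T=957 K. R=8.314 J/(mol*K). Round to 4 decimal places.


tau = A * P^n * exp(Ea/(R*T))
P^n = 40^(-1.1) = 0.01728757
Ea/(R*T) = 39262/(8.314*957) = 4.934583
exp(Ea/(R*T)) = 139.015165
tau = 0.066 * 0.01728757 * 139.015165 = 0.1586 ms


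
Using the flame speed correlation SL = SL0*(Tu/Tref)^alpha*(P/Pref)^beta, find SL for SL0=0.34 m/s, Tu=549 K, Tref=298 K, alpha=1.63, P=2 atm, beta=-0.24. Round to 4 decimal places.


SL = SL0 * (Tu/Tref)^alpha * (P/Pref)^beta
T ratio = 549/298 = 1.84228188
(T ratio)^alpha = 1.84228188^1.63 = 2.707263
(P/Pref)^beta = 2^(-0.24) = 0.846745
SL = 0.34 * 2.707263 * 0.846745 = 0.7794 m/s


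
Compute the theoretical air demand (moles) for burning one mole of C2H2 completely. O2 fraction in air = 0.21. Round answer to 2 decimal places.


Balanced combustion: C2H2 + 2.5 O2 -> 2 CO2 + 1 H2O
O2 needed = C + H/4 = 2 + 2/4 = 2.50 moles
Air moles = O2 / 0.21 = 2.50 / 0.21 = 11.90 moles air


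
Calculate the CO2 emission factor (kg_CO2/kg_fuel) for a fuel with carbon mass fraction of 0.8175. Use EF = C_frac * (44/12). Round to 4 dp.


EF = C_frac * (M_CO2 / M_C)
EF = 0.8175 * (44/12)
EF = 0.8175 * 3.666667 = 2.9975 kg_CO2/kg_fuel


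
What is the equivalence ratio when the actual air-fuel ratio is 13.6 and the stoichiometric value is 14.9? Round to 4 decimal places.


phi = AFR_stoich / AFR_actual
phi = 14.9 / 13.6 = 1.0956


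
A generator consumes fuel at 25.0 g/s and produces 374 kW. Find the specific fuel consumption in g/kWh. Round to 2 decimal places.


SFC = (mf / BP) * 3600
Rate = 25.0 / 374 = 0.066845 g/(s*kW)
SFC = 0.066845 * 3600 = 240.64 g/kWh


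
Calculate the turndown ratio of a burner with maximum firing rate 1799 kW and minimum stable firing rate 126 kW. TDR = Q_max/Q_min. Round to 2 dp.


TDR = Q_max / Q_min
TDR = 1799 / 126 = 14.28


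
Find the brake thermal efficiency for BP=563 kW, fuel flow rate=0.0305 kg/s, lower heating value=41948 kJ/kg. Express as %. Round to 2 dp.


eta_BTE = (BP / (mf * LHV)) * 100
Denominator = 0.0305 * 41948 = 1279.4140 kW
eta_BTE = (563 / 1279.4140) * 100 = 44.00%


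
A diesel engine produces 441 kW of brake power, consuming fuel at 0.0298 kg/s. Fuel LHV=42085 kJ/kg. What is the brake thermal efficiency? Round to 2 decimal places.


eta_BTE = (BP / (mf * LHV)) * 100
Denominator = 0.0298 * 42085 = 1254.1330 kW
eta_BTE = (441 / 1254.1330) * 100 = 35.16%


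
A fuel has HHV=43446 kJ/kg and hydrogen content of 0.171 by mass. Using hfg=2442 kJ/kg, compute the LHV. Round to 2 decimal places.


LHV = HHV - hfg * 9 * H
Water correction = 2442 * 9 * 0.171 = 3758.238 kJ/kg
LHV = 43446 - 3758.238 = 39687.76 kJ/kg


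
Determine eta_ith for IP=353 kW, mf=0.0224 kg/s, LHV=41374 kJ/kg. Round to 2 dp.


eta_ith = (IP / (mf * LHV)) * 100
Denominator = 0.0224 * 41374 = 926.7776 kW
eta_ith = (353 / 926.7776) * 100 = 38.09%


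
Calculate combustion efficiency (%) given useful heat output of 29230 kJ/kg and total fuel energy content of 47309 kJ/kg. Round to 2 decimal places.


Efficiency = (Q_useful / Q_fuel) * 100
Efficiency = (29230 / 47309) * 100
Efficiency = 0.6179 * 100 = 61.79%


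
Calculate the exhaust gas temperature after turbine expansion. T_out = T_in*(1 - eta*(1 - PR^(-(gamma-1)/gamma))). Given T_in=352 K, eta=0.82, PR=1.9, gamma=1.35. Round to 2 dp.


T_out = T_in * (1 - eta * (1 - PR^(-(gamma-1)/gamma)))
Exponent = -(1.35-1)/1.35 = -0.25925926
PR^exp = 1.9^(-0.25925926) = 0.84670193
Factor = 1 - 0.82*(1 - 0.84670193) = 0.87429558
T_out = 352 * 0.87429558 = 307.75 K


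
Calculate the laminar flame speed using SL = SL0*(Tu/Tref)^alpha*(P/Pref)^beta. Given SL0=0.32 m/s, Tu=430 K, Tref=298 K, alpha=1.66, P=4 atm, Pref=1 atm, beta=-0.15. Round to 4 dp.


SL = SL0 * (Tu/Tref)^alpha * (P/Pref)^beta
T ratio = 430/298 = 1.44295302
(T ratio)^alpha = 1.44295302^1.66 = 1.838056
(P/Pref)^beta = 4^(-0.15) = 0.812252
SL = 0.32 * 1.838056 * 0.812252 = 0.4777 m/s


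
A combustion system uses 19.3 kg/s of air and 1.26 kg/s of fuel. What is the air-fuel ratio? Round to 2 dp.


AFR = m_air / m_fuel
AFR = 19.3 / 1.26 = 15.32


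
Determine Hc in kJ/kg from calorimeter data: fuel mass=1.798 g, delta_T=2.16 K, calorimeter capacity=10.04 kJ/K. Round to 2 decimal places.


Hc = C_cal * delta_T / m_fuel
Q_released = 10.04 * 2.16 = 21.6864 kJ
m_fuel = 1.798 g = 1.798/1000 kg = 0.001798 kg
Hc = 21.6864 / 0.001798 = 12061.40 kJ/kg


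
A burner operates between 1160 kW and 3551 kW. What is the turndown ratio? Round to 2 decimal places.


TDR = Q_max / Q_min
TDR = 3551 / 1160 = 3.06


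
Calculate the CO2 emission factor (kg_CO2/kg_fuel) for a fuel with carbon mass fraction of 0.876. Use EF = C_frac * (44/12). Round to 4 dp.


EF = C_frac * (M_CO2 / M_C)
EF = 0.876 * (44/12)
EF = 0.876 * 3.666667 = 3.2120 kg_CO2/kg_fuel


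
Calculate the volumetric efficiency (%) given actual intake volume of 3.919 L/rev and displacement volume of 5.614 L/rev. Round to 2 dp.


eta_v = (V_actual / V_disp) * 100
Ratio = 3.919 / 5.614 = 0.6981
eta_v = 0.6981 * 100 = 69.81%


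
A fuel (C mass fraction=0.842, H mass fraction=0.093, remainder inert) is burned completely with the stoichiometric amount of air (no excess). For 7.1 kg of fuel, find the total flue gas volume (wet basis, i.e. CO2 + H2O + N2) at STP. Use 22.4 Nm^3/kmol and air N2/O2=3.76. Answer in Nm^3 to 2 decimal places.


Per kg fuel: CO2 = (C/12 kmol)*22.4 = (0.842/12)*22.4 = 1.57173 Nm^3
Per kg fuel: H2O = (H/2 kmol)*22.4 = (0.093/2)*22.4 = 1.04160 Nm^3
O2 needed per kg fuel = C/12 + H/4 = 0.842/12 + 0.093/4 = 0.09341667 kmol
Per kg fuel: N2 = O2*3.76*22.4 = 0.09341667*3.76*22.4 = 7.86793 Nm^3
Total per kg = 1.57173 + 1.04160 + 7.86793 = 10.48126 Nm^3
Total = 10.48126 * 7.1 = 74.42 Nm^3


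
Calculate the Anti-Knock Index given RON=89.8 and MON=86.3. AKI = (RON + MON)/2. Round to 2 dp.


AKI = (RON + MON) / 2
AKI = (89.8 + 86.3) / 2
AKI = 176.1 / 2 = 88.05


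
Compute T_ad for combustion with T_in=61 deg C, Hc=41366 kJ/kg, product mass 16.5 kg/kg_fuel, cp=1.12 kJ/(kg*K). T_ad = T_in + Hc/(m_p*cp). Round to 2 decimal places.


T_ad = T_in + Hc / (m_p * cp)
Denominator = 16.5 * 1.12 = 18.4800
Temperature rise = 41366 / 18.4800 = 2238.42 K
T_ad = 61 + 2238.42 = 2299.42 deg C


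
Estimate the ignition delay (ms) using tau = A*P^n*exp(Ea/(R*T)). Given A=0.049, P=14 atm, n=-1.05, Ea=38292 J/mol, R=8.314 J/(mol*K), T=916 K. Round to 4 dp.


tau = A * P^n * exp(Ea/(R*T))
P^n = 14^(-1.05) = 0.06259874
Ea/(R*T) = 38292/(8.314*916) = 5.028084
exp(Ea/(R*T)) = 152.640330
tau = 0.049 * 0.06259874 * 152.640330 = 0.4682 ms


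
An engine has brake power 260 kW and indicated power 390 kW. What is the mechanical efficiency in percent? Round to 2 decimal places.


eta_mech = (BP / IP) * 100
Ratio = 260 / 390 = 0.6667
eta_mech = 0.6667 * 100 = 66.67%


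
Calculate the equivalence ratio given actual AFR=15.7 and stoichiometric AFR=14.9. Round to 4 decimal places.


phi = AFR_stoich / AFR_actual
phi = 14.9 / 15.7 = 0.9490


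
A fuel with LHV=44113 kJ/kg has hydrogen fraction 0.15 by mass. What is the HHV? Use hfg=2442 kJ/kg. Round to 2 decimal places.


HHV = LHV + hfg * 9 * H
Water addition = 2442 * 9 * 0.15 = 3296.700 kJ/kg
HHV = 44113 + 3296.700 = 47409.70 kJ/kg


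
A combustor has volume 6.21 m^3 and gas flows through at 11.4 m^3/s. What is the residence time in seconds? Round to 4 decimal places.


tau = V / Q_flow
tau = 6.21 / 11.4 = 0.5447 s


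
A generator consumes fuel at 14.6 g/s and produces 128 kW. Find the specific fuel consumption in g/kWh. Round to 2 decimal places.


SFC = (mf / BP) * 3600
Rate = 14.6 / 128 = 0.114063 g/(s*kW)
SFC = 0.114063 * 3600 = 410.63 g/kWh


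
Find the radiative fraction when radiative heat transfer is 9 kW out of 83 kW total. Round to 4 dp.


f_rad = Q_rad / Q_total
f_rad = 9 / 83 = 0.1084


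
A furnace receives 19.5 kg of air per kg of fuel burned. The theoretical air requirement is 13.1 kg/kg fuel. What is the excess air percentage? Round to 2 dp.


Excess air = actual - stoichiometric = 19.5 - 13.1 = 6.40 kg/kg fuel
Excess air % = (excess / stoich) * 100 = (6.40 / 13.1) * 100 = 48.85%


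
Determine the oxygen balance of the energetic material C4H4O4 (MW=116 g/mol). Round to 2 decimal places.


OB = -1600 * (2C + H/2 - O) / MW
Inner = 2*4 + 4/2 - 4 = 6.00
OB = -1600 * 6.00 / 116 = -82.76%


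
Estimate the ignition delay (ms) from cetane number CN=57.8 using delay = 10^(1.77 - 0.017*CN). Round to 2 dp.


delay = 10^(1.77 - 0.017*CN)
Exponent = 1.77 - 0.017*57.8 = 0.7874
delay = 10^0.7874 = 6.13 ms


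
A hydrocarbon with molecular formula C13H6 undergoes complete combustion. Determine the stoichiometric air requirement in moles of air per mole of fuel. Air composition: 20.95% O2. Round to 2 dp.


Balanced combustion: C13H6 + 14.5 O2 -> 13 CO2 + 3 H2O
O2 needed = C + H/4 = 13 + 6/4 = 14.50 moles
Air moles = O2 / 0.2095 = 14.50 / 0.2095 = 69.21 moles air


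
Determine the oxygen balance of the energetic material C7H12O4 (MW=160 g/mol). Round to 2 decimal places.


OB = -1600 * (2C + H/2 - O) / MW
Inner = 2*7 + 12/2 - 4 = 16.00
OB = -1600 * 16.00 / 160 = -160.00%


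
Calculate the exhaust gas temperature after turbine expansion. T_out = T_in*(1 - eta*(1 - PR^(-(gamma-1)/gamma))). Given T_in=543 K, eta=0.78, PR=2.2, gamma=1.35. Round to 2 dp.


T_out = T_in * (1 - eta * (1 - PR^(-(gamma-1)/gamma)))
Exponent = -(1.35-1)/1.35 = -0.25925926
PR^exp = 2.2^(-0.25925926) = 0.81512413
Factor = 1 - 0.78*(1 - 0.81512413) = 0.85579682
T_out = 543 * 0.85579682 = 464.70 K


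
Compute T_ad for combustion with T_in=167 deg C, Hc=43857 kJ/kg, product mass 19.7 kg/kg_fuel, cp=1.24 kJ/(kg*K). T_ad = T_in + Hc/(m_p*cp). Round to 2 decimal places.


T_ad = T_in + Hc / (m_p * cp)
Denominator = 19.7 * 1.24 = 24.4280
Temperature rise = 43857 / 24.4280 = 1795.36 K
T_ad = 167 + 1795.36 = 1962.36 deg C


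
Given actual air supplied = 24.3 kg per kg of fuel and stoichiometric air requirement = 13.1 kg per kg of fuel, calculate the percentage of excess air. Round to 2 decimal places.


Excess air = actual - stoichiometric = 24.3 - 13.1 = 11.20 kg/kg fuel
Excess air % = (excess / stoich) * 100 = (11.20 / 13.1) * 100 = 85.50%


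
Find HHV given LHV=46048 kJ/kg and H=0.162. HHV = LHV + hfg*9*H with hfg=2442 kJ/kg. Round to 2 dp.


HHV = LHV + hfg * 9 * H
Water addition = 2442 * 9 * 0.162 = 3560.436 kJ/kg
HHV = 46048 + 3560.436 = 49608.44 kJ/kg


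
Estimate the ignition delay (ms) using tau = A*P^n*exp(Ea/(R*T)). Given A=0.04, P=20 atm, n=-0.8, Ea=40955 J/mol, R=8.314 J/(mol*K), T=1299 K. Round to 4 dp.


tau = A * P^n * exp(Ea/(R*T))
P^n = 20^(-0.8) = 0.09102821
Ea/(R*T) = 40955/(8.314*1299) = 3.792170
exp(Ea/(R*T)) = 44.352526
tau = 0.04 * 0.09102821 * 44.352526 = 0.1615 ms


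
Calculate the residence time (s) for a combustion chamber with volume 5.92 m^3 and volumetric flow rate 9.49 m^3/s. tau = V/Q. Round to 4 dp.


tau = V / Q_flow
tau = 5.92 / 9.49 = 0.6238 s


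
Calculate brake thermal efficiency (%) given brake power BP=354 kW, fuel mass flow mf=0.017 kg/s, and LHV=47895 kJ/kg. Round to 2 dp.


eta_BTE = (BP / (mf * LHV)) * 100
Denominator = 0.017 * 47895 = 814.2150 kW
eta_BTE = (354 / 814.2150) * 100 = 43.48%


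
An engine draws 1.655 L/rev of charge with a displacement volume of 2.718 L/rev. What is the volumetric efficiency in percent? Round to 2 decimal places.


eta_v = (V_actual / V_disp) * 100
Ratio = 1.655 / 2.718 = 0.6089
eta_v = 0.6089 * 100 = 60.89%


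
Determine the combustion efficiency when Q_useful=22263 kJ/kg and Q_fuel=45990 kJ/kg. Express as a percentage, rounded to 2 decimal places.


Efficiency = (Q_useful / Q_fuel) * 100
Efficiency = (22263 / 45990) * 100
Efficiency = 0.4841 * 100 = 48.41%


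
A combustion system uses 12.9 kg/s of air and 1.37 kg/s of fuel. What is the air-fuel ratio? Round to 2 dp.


AFR = m_air / m_fuel
AFR = 12.9 / 1.37 = 9.42


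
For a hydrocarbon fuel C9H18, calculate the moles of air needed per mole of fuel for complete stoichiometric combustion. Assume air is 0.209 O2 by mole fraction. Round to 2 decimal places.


Balanced combustion: C9H18 + 13.5 O2 -> 9 CO2 + 9 H2O
O2 needed = C + H/4 = 9 + 18/4 = 13.50 moles
Air moles = O2 / 0.209 = 13.50 / 0.209 = 64.59 moles air


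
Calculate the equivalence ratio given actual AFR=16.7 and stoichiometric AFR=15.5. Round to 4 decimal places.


phi = AFR_stoich / AFR_actual
phi = 15.5 / 16.7 = 0.9281


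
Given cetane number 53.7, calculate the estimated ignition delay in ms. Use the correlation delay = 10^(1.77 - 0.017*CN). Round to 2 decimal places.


delay = 10^(1.77 - 0.017*CN)
Exponent = 1.77 - 0.017*53.7 = 0.8571
delay = 10^0.8571 = 7.20 ms


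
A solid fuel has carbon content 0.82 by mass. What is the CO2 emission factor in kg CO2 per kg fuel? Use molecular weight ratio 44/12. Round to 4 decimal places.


EF = C_frac * (M_CO2 / M_C)
EF = 0.82 * (44/12)
EF = 0.82 * 3.666667 = 3.0067 kg_CO2/kg_fuel


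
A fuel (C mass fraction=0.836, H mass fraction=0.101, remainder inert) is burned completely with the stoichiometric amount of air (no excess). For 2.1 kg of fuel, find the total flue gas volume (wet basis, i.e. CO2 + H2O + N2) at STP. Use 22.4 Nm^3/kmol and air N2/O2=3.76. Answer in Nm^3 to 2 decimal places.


Per kg fuel: CO2 = (C/12 kmol)*22.4 = (0.836/12)*22.4 = 1.56053 Nm^3
Per kg fuel: H2O = (H/2 kmol)*22.4 = (0.101/2)*22.4 = 1.13120 Nm^3
O2 needed per kg fuel = C/12 + H/4 = 0.836/12 + 0.101/4 = 0.09491667 kmol
Per kg fuel: N2 = O2*3.76*22.4 = 0.09491667*3.76*22.4 = 7.99426 Nm^3
Total per kg = 1.56053 + 1.13120 + 7.99426 = 10.68599 Nm^3
Total = 10.68599 * 2.1 = 22.44 Nm^3


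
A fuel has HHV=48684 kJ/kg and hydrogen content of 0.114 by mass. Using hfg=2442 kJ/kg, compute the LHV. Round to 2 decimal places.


LHV = HHV - hfg * 9 * H
Water correction = 2442 * 9 * 0.114 = 2505.492 kJ/kg
LHV = 48684 - 2505.492 = 46178.51 kJ/kg


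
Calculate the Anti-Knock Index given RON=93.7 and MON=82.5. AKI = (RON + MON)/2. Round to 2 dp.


AKI = (RON + MON) / 2
AKI = (93.7 + 82.5) / 2
AKI = 176.2 / 2 = 88.10


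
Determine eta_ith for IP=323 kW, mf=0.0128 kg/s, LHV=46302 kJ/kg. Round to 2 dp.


eta_ith = (IP / (mf * LHV)) * 100
Denominator = 0.0128 * 46302 = 592.6656 kW
eta_ith = (323 / 592.6656) * 100 = 54.50%


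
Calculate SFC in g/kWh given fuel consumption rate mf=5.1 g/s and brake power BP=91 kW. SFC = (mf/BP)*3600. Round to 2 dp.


SFC = (mf / BP) * 3600
Rate = 5.1 / 91 = 0.056044 g/(s*kW)
SFC = 0.056044 * 3600 = 201.76 g/kWh


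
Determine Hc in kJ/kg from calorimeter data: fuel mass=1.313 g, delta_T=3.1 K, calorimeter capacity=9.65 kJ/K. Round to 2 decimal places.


Hc = C_cal * delta_T / m_fuel
Q_released = 9.65 * 3.1 = 29.9150 kJ
m_fuel = 1.313 g = 1.313/1000 kg = 0.001313 kg
Hc = 29.9150 / 0.001313 = 22783.70 kJ/kg


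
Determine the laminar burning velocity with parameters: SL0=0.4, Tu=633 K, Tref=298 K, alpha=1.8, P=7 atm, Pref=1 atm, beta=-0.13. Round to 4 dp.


SL = SL0 * (Tu/Tref)^alpha * (P/Pref)^beta
T ratio = 633/298 = 2.12416107
(T ratio)^alpha = 2.12416107^1.8 = 3.880944
(P/Pref)^beta = 7^(-0.13) = 0.776492
SL = 0.4 * 3.880944 * 0.776492 = 1.2054 m/s


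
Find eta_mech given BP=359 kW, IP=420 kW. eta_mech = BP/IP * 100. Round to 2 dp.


eta_mech = (BP / IP) * 100
Ratio = 359 / 420 = 0.8548
eta_mech = 0.8548 * 100 = 85.48%


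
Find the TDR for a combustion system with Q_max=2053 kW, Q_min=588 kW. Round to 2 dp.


TDR = Q_max / Q_min
TDR = 2053 / 588 = 3.49


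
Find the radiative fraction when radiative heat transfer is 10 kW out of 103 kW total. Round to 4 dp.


f_rad = Q_rad / Q_total
f_rad = 10 / 103 = 0.0971


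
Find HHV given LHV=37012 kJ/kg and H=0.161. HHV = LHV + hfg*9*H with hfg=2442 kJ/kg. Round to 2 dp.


HHV = LHV + hfg * 9 * H
Water addition = 2442 * 9 * 0.161 = 3538.458 kJ/kg
HHV = 37012 + 3538.458 = 40550.46 kJ/kg


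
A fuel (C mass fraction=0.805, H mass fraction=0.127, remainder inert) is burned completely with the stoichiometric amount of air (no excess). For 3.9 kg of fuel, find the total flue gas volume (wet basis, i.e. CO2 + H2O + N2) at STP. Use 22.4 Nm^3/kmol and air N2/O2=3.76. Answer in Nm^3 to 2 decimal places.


Per kg fuel: CO2 = (C/12 kmol)*22.4 = (0.805/12)*22.4 = 1.50267 Nm^3
Per kg fuel: H2O = (H/2 kmol)*22.4 = (0.127/2)*22.4 = 1.42240 Nm^3
O2 needed per kg fuel = C/12 + H/4 = 0.805/12 + 0.127/4 = 0.09883333 kmol
Per kg fuel: N2 = O2*3.76*22.4 = 0.09883333*3.76*22.4 = 8.32414 Nm^3
Total per kg = 1.50267 + 1.42240 + 8.32414 = 11.24921 Nm^3
Total = 11.24921 * 3.9 = 43.87 Nm^3


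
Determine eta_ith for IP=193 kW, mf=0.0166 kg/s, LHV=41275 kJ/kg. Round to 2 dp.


eta_ith = (IP / (mf * LHV)) * 100
Denominator = 0.0166 * 41275 = 685.1650 kW
eta_ith = (193 / 685.1650) * 100 = 28.17%


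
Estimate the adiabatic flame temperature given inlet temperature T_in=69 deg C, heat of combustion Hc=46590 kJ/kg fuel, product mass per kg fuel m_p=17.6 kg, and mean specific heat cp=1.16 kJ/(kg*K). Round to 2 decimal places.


T_ad = T_in + Hc / (m_p * cp)
Denominator = 17.6 * 1.16 = 20.4160
Temperature rise = 46590 / 20.4160 = 2282.03 K
T_ad = 69 + 2282.03 = 2351.03 deg C


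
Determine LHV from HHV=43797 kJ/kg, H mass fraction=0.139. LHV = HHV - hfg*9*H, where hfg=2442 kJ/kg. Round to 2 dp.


LHV = HHV - hfg * 9 * H
Water correction = 2442 * 9 * 0.139 = 3054.942 kJ/kg
LHV = 43797 - 3054.942 = 40742.06 kJ/kg


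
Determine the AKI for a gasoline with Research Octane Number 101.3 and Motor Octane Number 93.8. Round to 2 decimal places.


AKI = (RON + MON) / 2
AKI = (101.3 + 93.8) / 2
AKI = 195.1 / 2 = 97.55


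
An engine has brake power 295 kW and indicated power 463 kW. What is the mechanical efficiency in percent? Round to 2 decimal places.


eta_mech = (BP / IP) * 100
Ratio = 295 / 463 = 0.6371
eta_mech = 0.6371 * 100 = 63.71%


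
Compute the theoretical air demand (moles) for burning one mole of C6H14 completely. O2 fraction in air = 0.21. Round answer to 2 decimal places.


Balanced combustion: C6H14 + 9.5 O2 -> 6 CO2 + 7 H2O
O2 needed = C + H/4 = 6 + 14/4 = 9.50 moles
Air moles = O2 / 0.21 = 9.50 / 0.21 = 45.24 moles air


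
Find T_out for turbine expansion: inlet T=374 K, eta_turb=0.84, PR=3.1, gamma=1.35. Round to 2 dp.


T_out = T_in * (1 - eta * (1 - PR^(-(gamma-1)/gamma)))
Exponent = -(1.35-1)/1.35 = -0.25925926
PR^exp = 3.1^(-0.25925926) = 0.74577862
Factor = 1 - 0.84*(1 - 0.74577862) = 0.78645404
T_out = 374 * 0.78645404 = 294.13 K


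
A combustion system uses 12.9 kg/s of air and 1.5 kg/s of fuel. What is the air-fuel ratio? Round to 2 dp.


AFR = m_air / m_fuel
AFR = 12.9 / 1.5 = 8.60


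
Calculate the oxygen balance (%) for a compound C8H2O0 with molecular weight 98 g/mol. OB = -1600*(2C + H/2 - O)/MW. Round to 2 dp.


OB = -1600 * (2C + H/2 - O) / MW
Inner = 2*8 + 2/2 - 0 = 17.00
OB = -1600 * 17.00 / 98 = -277.55%


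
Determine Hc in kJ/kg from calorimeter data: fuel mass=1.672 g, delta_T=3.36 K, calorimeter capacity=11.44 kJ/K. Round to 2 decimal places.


Hc = C_cal * delta_T / m_fuel
Q_released = 11.44 * 3.36 = 38.4384 kJ
m_fuel = 1.672 g = 1.672/1000 kg = 0.001672 kg
Hc = 38.4384 / 0.001672 = 22989.47 kJ/kg


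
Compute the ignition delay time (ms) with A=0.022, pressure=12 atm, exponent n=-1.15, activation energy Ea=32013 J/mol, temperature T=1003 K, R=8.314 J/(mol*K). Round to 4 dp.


tau = A * P^n * exp(Ea/(R*T))
P^n = 12^(-1.15) = 0.05740392
Ea/(R*T) = 32013/(8.314*1003) = 3.838976
exp(Ea/(R*T)) = 46.477867
tau = 0.022 * 0.05740392 * 46.477867 = 0.0587 ms


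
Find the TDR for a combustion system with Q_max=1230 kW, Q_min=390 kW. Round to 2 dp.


TDR = Q_max / Q_min
TDR = 1230 / 390 = 3.15


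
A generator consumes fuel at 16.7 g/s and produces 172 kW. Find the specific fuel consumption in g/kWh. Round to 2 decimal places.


SFC = (mf / BP) * 3600
Rate = 16.7 / 172 = 0.097093 g/(s*kW)
SFC = 0.097093 * 3600 = 349.53 g/kWh


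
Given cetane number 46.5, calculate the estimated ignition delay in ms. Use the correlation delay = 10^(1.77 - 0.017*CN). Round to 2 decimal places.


delay = 10^(1.77 - 0.017*CN)
Exponent = 1.77 - 0.017*46.5 = 0.9795
delay = 10^0.9795 = 9.54 ms


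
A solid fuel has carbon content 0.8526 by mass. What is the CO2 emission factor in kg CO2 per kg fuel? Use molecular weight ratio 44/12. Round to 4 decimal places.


EF = C_frac * (M_CO2 / M_C)
EF = 0.8526 * (44/12)
EF = 0.8526 * 3.666667 = 3.1262 kg_CO2/kg_fuel


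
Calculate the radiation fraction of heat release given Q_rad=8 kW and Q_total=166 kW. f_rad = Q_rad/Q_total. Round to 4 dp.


f_rad = Q_rad / Q_total
f_rad = 8 / 166 = 0.0482


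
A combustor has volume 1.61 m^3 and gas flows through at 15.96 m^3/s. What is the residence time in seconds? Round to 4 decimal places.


tau = V / Q_flow
tau = 1.61 / 15.96 = 0.1009 s


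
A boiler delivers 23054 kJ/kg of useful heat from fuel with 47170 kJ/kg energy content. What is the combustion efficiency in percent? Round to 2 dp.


Efficiency = (Q_useful / Q_fuel) * 100
Efficiency = (23054 / 47170) * 100
Efficiency = 0.4887 * 100 = 48.87%
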